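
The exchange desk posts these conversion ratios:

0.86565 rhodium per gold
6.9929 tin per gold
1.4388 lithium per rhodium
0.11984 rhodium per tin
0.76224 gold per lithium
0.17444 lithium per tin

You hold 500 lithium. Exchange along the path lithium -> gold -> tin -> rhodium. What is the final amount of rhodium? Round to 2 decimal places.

500 lithium × 0.76224 = 381.12 gold
381.12 gold × 6.9929 = 2665.134048 tin
2665.134048 tin × 0.11984 = 319.38966431232 rhodium

319.39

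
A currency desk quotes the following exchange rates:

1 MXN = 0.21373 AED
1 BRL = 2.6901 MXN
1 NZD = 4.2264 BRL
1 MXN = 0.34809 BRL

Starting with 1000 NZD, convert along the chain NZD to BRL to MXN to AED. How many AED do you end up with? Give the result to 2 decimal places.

1000 NZD × 4.2264 = 4226.4 BRL
4226.4 BRL × 2.6901 = 11369.43864 MXN
11369.43864 MXN × 0.21373 = 2429.9901205272 AED

2429.99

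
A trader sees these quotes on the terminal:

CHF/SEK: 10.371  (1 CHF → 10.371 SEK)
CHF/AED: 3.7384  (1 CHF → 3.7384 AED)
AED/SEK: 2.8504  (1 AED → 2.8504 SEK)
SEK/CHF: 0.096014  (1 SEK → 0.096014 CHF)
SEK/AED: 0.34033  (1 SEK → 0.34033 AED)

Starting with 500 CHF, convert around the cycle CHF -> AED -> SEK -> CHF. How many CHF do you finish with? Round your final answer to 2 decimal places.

500 CHF × 3.7384 = 1869.2 AED
1869.2 AED × 2.8504 = 5327.96768 SEK
5327.96768 SEK × 0.096014 = 511.55948882752 CHF

511.56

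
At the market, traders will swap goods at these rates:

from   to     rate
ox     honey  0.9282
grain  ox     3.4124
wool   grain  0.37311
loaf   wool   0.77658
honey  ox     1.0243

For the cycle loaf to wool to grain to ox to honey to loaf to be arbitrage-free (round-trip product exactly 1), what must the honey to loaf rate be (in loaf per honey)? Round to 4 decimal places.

1.0896

Known legs of the cycle: 0.77658 × 0.37311 × 3.4124 × 0.9282 = 0.917750411642557584
For no arbitrage the full-cycle product must be 1, so the missing rate is 1 / 0.917750411642557584 ≈ 1.089621.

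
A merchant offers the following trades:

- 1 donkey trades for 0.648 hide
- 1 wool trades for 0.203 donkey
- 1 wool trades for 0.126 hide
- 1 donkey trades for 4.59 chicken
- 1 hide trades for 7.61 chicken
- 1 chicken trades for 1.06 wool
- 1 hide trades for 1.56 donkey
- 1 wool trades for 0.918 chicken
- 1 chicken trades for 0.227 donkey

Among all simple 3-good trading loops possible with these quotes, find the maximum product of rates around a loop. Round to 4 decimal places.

1.1194

chicken→donkey→hide→chicken: 0.227 × 0.648 × 7.61 = 1.11940
chicken→wool→hide→chicken: 1.06 × 0.126 × 7.61 = 1.01639
chicken→wool→donkey→chicken: 1.06 × 0.203 × 4.59 = 0.98768
Maximum is chicken→donkey→hide→chicken at 1.1194; arbitrage exists.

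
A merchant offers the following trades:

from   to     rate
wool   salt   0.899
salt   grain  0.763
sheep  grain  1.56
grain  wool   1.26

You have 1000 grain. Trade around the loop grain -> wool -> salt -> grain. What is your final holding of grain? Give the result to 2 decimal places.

864.28

1000 grain × 1.26 = 1260 wool
1260 wool × 0.899 = 1132.74 salt
1132.74 salt × 0.763 = 864.28062 grain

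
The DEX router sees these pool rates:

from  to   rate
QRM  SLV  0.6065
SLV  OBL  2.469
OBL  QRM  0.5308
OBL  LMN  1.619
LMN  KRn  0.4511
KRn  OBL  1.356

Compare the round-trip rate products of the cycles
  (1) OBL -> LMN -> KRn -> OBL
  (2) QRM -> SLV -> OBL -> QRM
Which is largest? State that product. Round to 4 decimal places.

(1) 1.619 × 0.4511 × 1.356 = 0.99033
(2) 0.6065 × 2.469 × 0.5308 = 0.79485
Highest is cycle (1) at 0.9903 (≤1, no arbitrage).

0.9903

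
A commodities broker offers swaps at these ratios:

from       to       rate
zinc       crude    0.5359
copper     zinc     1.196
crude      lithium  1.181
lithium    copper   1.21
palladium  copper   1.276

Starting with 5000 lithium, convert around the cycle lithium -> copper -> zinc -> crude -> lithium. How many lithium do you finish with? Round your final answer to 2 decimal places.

5000 lithium × 1.21 = 6050 copper
6050 copper × 1.196 = 7235.8 zinc
7235.8 zinc × 0.5359 = 3877.66522 crude
3877.66522 crude × 1.181 = 4579.52262482 lithium

4579.52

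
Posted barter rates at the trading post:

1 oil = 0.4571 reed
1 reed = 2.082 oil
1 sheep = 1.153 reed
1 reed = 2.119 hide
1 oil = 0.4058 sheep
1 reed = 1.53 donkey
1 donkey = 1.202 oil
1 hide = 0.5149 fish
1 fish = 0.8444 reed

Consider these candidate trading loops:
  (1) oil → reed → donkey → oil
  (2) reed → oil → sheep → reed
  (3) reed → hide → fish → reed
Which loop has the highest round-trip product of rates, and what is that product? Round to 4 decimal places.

0.9741

(1) 0.4571 × 1.53 × 1.202 = 0.84063
(2) 2.082 × 0.4058 × 1.153 = 0.97414
(3) 2.119 × 0.5149 × 0.8444 = 0.92130
Highest is cycle (2) at 0.9741 (≤1, no arbitrage).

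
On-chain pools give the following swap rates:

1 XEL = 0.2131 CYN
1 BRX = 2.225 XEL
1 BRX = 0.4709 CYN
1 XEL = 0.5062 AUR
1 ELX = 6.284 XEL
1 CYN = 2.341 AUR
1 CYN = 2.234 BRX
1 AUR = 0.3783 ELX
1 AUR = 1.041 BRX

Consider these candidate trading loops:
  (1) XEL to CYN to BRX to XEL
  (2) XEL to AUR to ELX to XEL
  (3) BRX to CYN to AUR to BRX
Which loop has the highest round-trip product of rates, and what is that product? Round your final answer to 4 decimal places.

1.2034

(1) 0.2131 × 2.234 × 2.225 = 1.05925
(2) 0.5062 × 0.3783 × 6.284 = 1.20336
(3) 0.4709 × 2.341 × 1.041 = 1.14757
Highest is cycle (2) at 1.2034 (>1, arbitrage).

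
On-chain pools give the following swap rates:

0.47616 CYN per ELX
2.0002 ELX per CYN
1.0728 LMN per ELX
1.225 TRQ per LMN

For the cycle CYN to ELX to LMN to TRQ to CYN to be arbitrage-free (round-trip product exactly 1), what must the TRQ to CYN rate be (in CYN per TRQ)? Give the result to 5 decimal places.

Known legs of the cycle: 2.0002 × 1.0728 × 1.225 = 2.628622836
For no arbitrage the full-cycle product must be 1, so the missing rate is 1 / 2.628622836 ≈ 0.3804273.

0.38043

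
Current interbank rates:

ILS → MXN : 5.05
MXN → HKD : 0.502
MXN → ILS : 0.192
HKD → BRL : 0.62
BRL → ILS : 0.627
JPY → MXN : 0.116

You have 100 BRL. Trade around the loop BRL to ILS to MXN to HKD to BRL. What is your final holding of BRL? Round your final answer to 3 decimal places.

98.549

100 BRL × 0.627 = 62.7 ILS
62.7 ILS × 5.05 = 316.635 MXN
316.635 MXN × 0.502 = 158.95077 HKD
158.95077 HKD × 0.62 = 98.5494774 BRL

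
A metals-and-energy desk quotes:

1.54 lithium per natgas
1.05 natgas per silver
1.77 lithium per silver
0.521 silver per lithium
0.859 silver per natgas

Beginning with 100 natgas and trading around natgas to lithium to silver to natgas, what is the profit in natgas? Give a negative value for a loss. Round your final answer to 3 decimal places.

-15.754

100 natgas × 1.54 = 154 lithium
154 lithium × 0.521 = 80.234 silver
80.234 silver × 1.05 = 84.2457 natgas
Net change: 84.2457 − 100 = -15.7543 natgas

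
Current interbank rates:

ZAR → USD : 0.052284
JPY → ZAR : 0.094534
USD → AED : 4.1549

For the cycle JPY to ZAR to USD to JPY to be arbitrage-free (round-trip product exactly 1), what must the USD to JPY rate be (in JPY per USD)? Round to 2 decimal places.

Known legs of the cycle: 0.094534 × 0.052284 = 0.004942615656
For no arbitrage the full-cycle product must be 1, so the missing rate is 1 / 0.004942615656 ≈ 202.3220.

202.32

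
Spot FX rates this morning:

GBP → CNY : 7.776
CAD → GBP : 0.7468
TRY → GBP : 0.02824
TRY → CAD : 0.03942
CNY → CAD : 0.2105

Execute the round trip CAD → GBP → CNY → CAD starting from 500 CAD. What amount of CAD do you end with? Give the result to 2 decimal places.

611.20

500 CAD × 0.7468 = 373.4 GBP
373.4 GBP × 7.776 = 2903.5584 CNY
2903.5584 CNY × 0.2105 = 611.1990432 CAD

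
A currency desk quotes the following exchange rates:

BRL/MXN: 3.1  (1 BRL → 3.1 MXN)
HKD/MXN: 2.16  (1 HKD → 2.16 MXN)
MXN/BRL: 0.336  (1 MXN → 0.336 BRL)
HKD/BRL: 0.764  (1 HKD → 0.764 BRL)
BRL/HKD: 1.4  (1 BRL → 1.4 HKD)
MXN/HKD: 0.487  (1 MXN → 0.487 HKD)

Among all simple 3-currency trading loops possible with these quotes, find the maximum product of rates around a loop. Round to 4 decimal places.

1.1534

HKD→BRL→MXN→HKD: 0.764 × 3.1 × 0.487 = 1.15341
HKD→MXN→BRL→HKD: 2.16 × 0.336 × 1.4 = 1.01606
Maximum is HKD→BRL→MXN→HKD at 1.1534; arbitrage exists.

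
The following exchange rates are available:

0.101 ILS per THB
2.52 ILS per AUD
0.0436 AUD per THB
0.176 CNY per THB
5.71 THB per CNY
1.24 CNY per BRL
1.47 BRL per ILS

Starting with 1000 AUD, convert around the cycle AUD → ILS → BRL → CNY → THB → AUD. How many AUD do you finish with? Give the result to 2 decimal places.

1000 AUD × 2.52 = 2520 ILS
2520 ILS × 1.47 = 3704.4 BRL
3704.4 BRL × 1.24 = 4593.456 CNY
4593.456 CNY × 5.71 = 26228.63376 THB
26228.63376 THB × 0.0436 = 1143.568431936 AUD

1143.57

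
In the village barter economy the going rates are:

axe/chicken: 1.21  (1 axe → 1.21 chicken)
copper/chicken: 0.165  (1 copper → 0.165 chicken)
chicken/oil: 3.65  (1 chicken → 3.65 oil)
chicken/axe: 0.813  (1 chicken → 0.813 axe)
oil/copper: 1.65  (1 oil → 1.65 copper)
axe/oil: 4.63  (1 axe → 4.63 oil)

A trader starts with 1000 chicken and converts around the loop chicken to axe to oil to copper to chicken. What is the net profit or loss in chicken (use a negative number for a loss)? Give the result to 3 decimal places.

1000 chicken × 0.813 = 813 axe
813 axe × 4.63 = 3764.19 oil
3764.19 oil × 1.65 = 6210.9135 copper
6210.9135 copper × 0.165 = 1024.8007275 chicken
Net change: 1024.8007275 − 1000 = 24.8007275 chicken

24.801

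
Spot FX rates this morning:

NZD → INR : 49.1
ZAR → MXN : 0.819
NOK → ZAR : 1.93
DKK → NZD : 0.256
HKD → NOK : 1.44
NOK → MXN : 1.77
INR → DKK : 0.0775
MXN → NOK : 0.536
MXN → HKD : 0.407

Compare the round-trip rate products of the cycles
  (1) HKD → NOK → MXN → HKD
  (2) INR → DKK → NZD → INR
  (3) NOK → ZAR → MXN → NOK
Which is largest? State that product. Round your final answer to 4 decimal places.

1.0374

(1) 1.44 × 1.77 × 0.407 = 1.03736
(2) 0.0775 × 0.256 × 49.1 = 0.97414
(3) 1.93 × 0.819 × 0.536 = 0.84724
Highest is cycle (1) at 1.0374 (>1, arbitrage).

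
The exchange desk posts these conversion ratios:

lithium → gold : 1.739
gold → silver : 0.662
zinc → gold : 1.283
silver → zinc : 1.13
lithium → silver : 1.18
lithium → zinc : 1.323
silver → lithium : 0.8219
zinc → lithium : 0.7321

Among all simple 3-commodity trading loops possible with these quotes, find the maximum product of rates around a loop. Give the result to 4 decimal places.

silver→zinc→lithium→silver: 1.13 × 0.7321 × 1.18 = 0.97618
silver→zinc→gold→silver: 1.13 × 1.283 × 0.662 = 0.95976
silver→lithium→gold→silver: 0.8219 × 1.739 × 0.662 = 0.94619
Maximum is silver→zinc→lithium→silver at 0.9762; no arbitrage — every cycle loses value.

0.9762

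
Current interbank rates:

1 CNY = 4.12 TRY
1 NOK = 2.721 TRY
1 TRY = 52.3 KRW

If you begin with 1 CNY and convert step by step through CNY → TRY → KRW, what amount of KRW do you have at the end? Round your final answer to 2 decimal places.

215.48

1 CNY × 4.12 = 4.12 TRY
4.12 TRY × 52.3 = 215.476 KRW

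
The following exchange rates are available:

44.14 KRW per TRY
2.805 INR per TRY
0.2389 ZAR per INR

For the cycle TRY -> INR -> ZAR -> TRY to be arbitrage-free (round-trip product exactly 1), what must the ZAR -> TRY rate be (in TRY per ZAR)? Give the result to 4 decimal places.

Known legs of the cycle: 2.805 × 0.2389 = 0.6701145
For no arbitrage the full-cycle product must be 1, so the missing rate is 1 / 0.6701145 ≈ 1.492282.

1.4923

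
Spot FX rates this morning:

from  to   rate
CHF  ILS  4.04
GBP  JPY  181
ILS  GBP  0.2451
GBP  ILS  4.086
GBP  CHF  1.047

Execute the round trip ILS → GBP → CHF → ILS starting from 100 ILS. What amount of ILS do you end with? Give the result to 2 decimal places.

100 ILS × 0.2451 = 24.51 GBP
24.51 GBP × 1.047 = 25.66197 CHF
25.66197 CHF × 4.04 = 103.6743588 ILS

103.67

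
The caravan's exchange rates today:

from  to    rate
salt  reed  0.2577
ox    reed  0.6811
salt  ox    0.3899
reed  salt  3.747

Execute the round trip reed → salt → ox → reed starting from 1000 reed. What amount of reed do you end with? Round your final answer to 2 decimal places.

995.06

1000 reed × 3.747 = 3747 salt
3747 salt × 0.3899 = 1460.9553 ox
1460.9553 ox × 0.6811 = 995.05665483 reed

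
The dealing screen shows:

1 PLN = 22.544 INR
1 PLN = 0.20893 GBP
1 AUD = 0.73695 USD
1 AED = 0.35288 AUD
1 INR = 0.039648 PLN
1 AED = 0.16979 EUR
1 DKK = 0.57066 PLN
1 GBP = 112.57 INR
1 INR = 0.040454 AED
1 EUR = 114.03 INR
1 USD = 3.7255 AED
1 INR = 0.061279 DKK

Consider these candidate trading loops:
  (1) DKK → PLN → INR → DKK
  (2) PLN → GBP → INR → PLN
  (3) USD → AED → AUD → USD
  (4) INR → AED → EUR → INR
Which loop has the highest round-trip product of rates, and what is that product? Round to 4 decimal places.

(1) 0.57066 × 22.544 × 0.061279 = 0.78835
(2) 0.20893 × 112.57 × 0.039648 = 0.93249
(3) 3.7255 × 0.35288 × 0.73695 = 0.96883
(4) 0.040454 × 0.16979 × 114.03 = 0.78324
Highest is cycle (3) at 0.9688 (≤1, no arbitrage).

0.9688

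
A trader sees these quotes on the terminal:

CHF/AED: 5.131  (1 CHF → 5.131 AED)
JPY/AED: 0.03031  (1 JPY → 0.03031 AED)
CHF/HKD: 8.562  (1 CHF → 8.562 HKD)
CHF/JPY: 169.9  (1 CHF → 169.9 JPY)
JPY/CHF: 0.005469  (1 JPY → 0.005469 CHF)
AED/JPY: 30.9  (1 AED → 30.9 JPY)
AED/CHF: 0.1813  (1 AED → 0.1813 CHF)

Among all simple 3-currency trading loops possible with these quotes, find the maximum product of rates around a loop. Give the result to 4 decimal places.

JPY→AED→CHF→JPY: 0.03031 × 0.1813 × 169.9 = 0.93363
JPY→CHF→AED→JPY: 0.005469 × 5.131 × 30.9 = 0.86710
Maximum is JPY→AED→CHF→JPY at 0.9336; no arbitrage — every cycle loses value.

0.9336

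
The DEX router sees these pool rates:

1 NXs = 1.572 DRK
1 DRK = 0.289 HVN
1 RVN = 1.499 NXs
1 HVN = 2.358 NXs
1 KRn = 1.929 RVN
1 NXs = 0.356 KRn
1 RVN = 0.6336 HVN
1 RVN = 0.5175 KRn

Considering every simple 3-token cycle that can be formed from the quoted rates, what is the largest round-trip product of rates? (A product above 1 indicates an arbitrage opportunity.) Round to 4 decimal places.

1.0713

DRK→HVN→NXs→DRK: 0.289 × 2.358 × 1.572 = 1.07126
KRn→RVN→NXs→KRn: 1.929 × 1.499 × 0.356 = 1.02940
Maximum is DRK→HVN→NXs→DRK at 1.0713; arbitrage exists.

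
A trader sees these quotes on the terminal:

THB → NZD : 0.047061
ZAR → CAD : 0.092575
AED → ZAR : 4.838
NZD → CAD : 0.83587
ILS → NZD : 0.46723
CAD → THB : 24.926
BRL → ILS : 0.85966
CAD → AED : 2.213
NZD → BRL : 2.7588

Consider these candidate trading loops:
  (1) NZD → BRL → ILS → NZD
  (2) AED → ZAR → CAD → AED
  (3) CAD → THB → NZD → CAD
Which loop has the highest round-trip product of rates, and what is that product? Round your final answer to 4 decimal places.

(1) 2.7588 × 0.85966 × 0.46723 = 1.10810
(2) 4.838 × 0.092575 × 2.213 = 0.99115
(3) 24.926 × 0.047061 × 0.83587 = 0.98051
Highest is cycle (1) at 1.1081 (>1, arbitrage).

1.1081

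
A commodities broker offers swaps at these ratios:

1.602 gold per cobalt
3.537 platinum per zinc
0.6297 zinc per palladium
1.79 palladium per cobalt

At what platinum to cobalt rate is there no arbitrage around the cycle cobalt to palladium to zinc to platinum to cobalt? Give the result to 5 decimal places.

Known legs of the cycle: 1.79 × 0.6297 × 3.537 = 3.986775531
For no arbitrage the full-cycle product must be 1, so the missing rate is 1 / 3.986775531 ≈ 0.2508293.

0.25083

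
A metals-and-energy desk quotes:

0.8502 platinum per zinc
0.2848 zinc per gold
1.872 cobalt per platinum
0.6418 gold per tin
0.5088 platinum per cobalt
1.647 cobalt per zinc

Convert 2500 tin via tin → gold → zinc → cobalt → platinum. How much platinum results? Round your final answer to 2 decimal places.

2500 tin × 0.6418 = 1604.5 gold
1604.5 gold × 0.2848 = 456.9616 zinc
456.9616 zinc × 1.647 = 752.6157552 cobalt
752.6157552 cobalt × 0.5088 = 382.93089624576 platinum

382.93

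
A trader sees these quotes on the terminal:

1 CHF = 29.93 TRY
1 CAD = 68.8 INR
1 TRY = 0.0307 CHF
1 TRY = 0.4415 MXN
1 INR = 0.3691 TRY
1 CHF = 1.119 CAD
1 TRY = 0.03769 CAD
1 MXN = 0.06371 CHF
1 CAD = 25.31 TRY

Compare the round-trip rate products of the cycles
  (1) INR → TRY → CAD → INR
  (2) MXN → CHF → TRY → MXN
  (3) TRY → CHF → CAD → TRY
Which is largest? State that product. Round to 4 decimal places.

(1) 0.3691 × 0.03769 × 68.8 = 0.95710
(2) 0.06371 × 29.93 × 0.4415 = 0.84187
(3) 0.0307 × 1.119 × 25.31 = 0.86948
Highest is cycle (1) at 0.9571 (≤1, no arbitrage).

0.9571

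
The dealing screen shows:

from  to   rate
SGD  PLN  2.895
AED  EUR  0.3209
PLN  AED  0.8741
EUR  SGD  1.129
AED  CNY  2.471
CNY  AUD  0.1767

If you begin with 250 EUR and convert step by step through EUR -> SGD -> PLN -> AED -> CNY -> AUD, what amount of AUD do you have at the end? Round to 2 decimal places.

311.86

250 EUR × 1.129 = 282.25 SGD
282.25 SGD × 2.895 = 817.11375 PLN
817.11375 PLN × 0.8741 = 714.239128875 AED
714.239128875 AED × 2.471 = 1764.884887450125 CNY
1764.884887450125 CNY × 0.1767 = 311.8551596124370875 AUD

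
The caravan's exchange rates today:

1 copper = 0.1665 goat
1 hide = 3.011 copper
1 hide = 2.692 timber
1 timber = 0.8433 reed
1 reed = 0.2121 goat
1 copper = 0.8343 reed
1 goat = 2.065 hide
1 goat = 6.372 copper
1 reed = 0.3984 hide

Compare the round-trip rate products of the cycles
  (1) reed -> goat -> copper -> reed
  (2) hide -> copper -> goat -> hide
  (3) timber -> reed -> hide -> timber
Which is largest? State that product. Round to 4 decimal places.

(1) 0.2121 × 6.372 × 0.8343 = 1.12756
(2) 3.011 × 0.1665 × 2.065 = 1.03525
(3) 0.8433 × 0.3984 × 2.692 = 0.90443
Highest is cycle (1) at 1.1276 (>1, arbitrage).

1.1276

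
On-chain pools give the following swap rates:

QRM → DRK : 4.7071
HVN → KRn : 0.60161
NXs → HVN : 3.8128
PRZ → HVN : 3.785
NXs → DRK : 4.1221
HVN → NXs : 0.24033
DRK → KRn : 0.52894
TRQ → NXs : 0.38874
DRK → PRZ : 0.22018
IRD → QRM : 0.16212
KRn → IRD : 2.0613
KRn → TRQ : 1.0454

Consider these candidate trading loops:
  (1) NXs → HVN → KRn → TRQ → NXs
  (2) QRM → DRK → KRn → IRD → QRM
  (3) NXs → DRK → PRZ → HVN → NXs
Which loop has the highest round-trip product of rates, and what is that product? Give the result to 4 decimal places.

(1) 3.8128 × 0.60161 × 1.0454 × 0.38874 = 0.93218
(2) 4.7071 × 0.52894 × 2.0613 × 0.16212 = 0.83203
(3) 4.1221 × 0.22018 × 3.785 × 0.24033 = 0.82560
Highest is cycle (1) at 0.9322 (≤1, no arbitrage).

0.9322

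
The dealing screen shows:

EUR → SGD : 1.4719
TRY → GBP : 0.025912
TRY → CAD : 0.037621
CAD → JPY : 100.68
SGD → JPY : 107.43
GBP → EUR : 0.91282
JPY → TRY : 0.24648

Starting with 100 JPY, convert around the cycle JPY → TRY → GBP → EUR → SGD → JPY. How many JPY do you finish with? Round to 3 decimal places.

100 JPY × 0.24648 = 24.648 TRY
24.648 TRY × 0.025912 = 0.638678976 GBP
0.638678976 GBP × 0.91282 = 0.58299894287232 EUR
0.58299894287232 EUR × 1.4719 = 0.858116144013767808 SGD
0.858116144013767808 SGD × 107.43 = 92.18741735139907561344 JPY

92.187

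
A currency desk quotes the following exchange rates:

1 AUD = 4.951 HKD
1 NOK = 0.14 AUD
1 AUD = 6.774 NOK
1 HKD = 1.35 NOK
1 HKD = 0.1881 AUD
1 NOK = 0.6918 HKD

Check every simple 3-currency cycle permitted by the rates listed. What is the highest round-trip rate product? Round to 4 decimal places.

HKD→NOK→AUD→HKD: 1.35 × 0.14 × 4.951 = 0.93574
HKD→AUD→NOK→HKD: 0.1881 × 6.774 × 0.6918 = 0.88148
Maximum is HKD→NOK→AUD→HKD at 0.9357; no arbitrage — every cycle loses value.

0.9357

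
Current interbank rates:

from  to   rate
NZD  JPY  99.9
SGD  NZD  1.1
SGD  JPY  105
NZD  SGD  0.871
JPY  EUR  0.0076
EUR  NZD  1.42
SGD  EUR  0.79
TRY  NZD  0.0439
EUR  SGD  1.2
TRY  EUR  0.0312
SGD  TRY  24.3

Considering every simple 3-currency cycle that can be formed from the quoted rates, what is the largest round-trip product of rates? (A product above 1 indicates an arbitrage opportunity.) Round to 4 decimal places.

EUR→NZD→JPY→EUR: 1.42 × 99.9 × 0.0076 = 1.07812
EUR→NZD→SGD→EUR: 1.42 × 0.871 × 0.79 = 0.97709
EUR→SGD→JPY→EUR: 1.2 × 105 × 0.0076 = 0.95760
NZD→SGD→TRY→NZD: 0.871 × 24.3 × 0.0439 = 0.92916
EUR→SGD→TRY→EUR: 1.2 × 24.3 × 0.0312 = 0.90979
Maximum is EUR→NZD→JPY→EUR at 1.0781; arbitrage exists.

1.0781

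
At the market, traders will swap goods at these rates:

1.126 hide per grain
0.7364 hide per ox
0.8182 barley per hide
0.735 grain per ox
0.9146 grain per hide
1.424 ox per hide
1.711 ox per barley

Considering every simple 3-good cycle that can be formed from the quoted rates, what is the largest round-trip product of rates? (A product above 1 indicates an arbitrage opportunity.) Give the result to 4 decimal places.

1.1785

ox→grain→hide→ox: 0.735 × 1.126 × 1.424 = 1.17852
ox→hide→barley→ox: 0.7364 × 0.8182 × 1.711 = 1.03092
Maximum is ox→grain→hide→ox at 1.1785; arbitrage exists.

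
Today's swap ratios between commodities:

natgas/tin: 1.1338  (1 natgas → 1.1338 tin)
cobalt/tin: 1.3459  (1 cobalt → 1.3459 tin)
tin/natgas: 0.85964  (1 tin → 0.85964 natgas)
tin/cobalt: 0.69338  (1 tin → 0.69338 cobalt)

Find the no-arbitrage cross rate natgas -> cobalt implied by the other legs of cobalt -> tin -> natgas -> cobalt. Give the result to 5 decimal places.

0.86431

Known legs of the cycle: 1.3459 × 0.85964 = 1.156989476
For no arbitrage the full-cycle product must be 1, so the missing rate is 1 / 1.156989476 ≈ 0.8643121.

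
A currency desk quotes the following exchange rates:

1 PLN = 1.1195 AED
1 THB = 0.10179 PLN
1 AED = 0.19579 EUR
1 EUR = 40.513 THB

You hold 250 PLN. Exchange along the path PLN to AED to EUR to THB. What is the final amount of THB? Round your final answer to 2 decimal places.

250 PLN × 1.1195 = 279.875 AED
279.875 AED × 0.19579 = 54.79672625 EUR
54.79672625 EUR × 40.513 = 2219.97977056625 THB

2219.98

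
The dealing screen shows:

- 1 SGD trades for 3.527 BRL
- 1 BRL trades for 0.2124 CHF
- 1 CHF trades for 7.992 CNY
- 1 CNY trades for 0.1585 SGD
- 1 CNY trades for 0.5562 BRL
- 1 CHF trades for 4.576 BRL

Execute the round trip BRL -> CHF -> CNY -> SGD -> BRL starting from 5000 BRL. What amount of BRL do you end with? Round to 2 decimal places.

4744.77

5000 BRL × 0.2124 = 1062 CHF
1062 CHF × 7.992 = 8487.504 CNY
8487.504 CNY × 0.1585 = 1345.269384 SGD
1345.269384 SGD × 3.527 = 4744.765117368 BRL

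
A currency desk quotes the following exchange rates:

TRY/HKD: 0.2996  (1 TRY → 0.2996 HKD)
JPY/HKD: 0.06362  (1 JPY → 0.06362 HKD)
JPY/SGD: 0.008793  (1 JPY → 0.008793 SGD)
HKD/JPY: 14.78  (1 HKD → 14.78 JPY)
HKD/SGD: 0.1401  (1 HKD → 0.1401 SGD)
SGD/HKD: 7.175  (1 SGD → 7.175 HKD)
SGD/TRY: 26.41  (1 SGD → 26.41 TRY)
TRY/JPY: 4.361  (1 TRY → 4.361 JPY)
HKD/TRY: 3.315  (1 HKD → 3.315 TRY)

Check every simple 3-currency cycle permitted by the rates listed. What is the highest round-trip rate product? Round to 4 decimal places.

1.1085

SGD→TRY→HKD→SGD: 26.41 × 0.2996 × 0.1401 = 1.10853
SGD→TRY→JPY→SGD: 26.41 × 4.361 × 0.008793 = 1.01273
SGD→HKD→JPY→SGD: 7.175 × 14.78 × 0.008793 = 0.93247
TRY→JPY→HKD→TRY: 4.361 × 0.06362 × 3.315 = 0.91974
Maximum is SGD→TRY→HKD→SGD at 1.1085; arbitrage exists.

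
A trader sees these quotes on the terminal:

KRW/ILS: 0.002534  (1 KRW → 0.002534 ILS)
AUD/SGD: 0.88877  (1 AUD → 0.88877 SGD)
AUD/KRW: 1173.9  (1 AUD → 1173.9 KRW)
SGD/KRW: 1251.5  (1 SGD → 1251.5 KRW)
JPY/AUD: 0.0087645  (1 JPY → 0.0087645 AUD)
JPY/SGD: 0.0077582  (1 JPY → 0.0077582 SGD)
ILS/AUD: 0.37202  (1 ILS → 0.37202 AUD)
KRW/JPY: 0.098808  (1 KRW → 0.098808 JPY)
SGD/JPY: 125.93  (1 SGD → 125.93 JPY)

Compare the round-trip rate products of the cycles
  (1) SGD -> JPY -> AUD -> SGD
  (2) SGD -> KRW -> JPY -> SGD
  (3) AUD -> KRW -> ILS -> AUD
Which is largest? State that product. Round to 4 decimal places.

1.1066

(1) 125.93 × 0.0087645 × 0.88877 = 0.98095
(2) 1251.5 × 0.098808 × 0.0077582 = 0.95937
(3) 1173.9 × 0.002534 × 0.37202 = 1.10663
Highest is cycle (3) at 1.1066 (>1, arbitrage).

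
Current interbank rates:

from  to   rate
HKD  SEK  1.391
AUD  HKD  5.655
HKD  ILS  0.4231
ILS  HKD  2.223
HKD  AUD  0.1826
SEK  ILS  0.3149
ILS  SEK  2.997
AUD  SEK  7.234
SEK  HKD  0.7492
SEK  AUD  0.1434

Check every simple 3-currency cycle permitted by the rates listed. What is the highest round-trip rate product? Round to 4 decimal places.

HKD→SEK→AUD→HKD: 1.391 × 0.1434 × 5.655 = 1.12800
HKD→AUD→SEK→HKD: 0.1826 × 7.234 × 0.7492 = 0.98964
HKD→SEK→ILS→HKD: 1.391 × 0.3149 × 2.223 = 0.97373
HKD→ILS→SEK→HKD: 0.4231 × 2.997 × 0.7492 = 0.95001
Maximum is HKD→SEK→AUD→HKD at 1.1280; arbitrage exists.

1.1280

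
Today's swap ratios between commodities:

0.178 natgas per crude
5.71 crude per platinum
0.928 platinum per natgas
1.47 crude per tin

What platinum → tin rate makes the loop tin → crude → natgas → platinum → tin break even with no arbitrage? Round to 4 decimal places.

4.1183

Known legs of the cycle: 1.47 × 0.178 × 0.928 = 0.24282048
For no arbitrage the full-cycle product must be 1, so the missing rate is 1 / 0.24282048 ≈ 4.118269.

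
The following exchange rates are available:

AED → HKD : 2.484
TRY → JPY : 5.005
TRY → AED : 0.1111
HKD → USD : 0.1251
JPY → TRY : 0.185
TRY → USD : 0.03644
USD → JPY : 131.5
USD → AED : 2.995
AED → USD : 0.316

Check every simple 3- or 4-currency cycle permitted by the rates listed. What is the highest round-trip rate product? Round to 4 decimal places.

0.9307

USD→AED→HKD→USD: 2.995 × 2.484 × 0.1251 = 0.93069
JPY→TRY→USD→JPY: 0.185 × 0.03644 × 131.5 = 0.88649
JPY→TRY→AED→USD→JPY: 0.185 × 0.1111 × 0.316 × 131.5 = 0.85408
Maximum is USD→AED→HKD→USD at 0.9307; no arbitrage — every cycle loses value.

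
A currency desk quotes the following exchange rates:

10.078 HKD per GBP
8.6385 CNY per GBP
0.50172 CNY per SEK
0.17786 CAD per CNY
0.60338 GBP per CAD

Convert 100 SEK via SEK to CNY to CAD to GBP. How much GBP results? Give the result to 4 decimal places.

5.3843

100 SEK × 0.50172 = 50.172 CNY
50.172 CNY × 0.17786 = 8.92359192 CAD
8.92359192 CAD × 0.60338 = 5.3843168926896 GBP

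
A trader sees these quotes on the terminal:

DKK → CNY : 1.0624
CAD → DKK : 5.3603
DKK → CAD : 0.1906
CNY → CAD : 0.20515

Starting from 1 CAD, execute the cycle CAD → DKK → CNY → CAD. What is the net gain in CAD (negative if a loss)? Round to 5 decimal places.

0.16828

1 CAD × 5.3603 = 5.3603 DKK
5.3603 DKK × 1.0624 = 5.69478272 CNY
5.69478272 CNY × 0.20515 = 1.168284675008 CAD
Net change: 1.168284675008 − 1 = 0.168284675008 CAD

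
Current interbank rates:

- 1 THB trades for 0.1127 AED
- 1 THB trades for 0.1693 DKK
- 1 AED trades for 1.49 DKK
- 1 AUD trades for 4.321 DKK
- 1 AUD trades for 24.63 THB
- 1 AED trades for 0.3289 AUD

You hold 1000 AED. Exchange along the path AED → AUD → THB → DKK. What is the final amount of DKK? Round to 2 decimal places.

1000 AED × 0.3289 = 328.9 AUD
328.9 AUD × 24.63 = 8100.807 THB
8100.807 THB × 0.1693 = 1371.4666251 DKK

1371.47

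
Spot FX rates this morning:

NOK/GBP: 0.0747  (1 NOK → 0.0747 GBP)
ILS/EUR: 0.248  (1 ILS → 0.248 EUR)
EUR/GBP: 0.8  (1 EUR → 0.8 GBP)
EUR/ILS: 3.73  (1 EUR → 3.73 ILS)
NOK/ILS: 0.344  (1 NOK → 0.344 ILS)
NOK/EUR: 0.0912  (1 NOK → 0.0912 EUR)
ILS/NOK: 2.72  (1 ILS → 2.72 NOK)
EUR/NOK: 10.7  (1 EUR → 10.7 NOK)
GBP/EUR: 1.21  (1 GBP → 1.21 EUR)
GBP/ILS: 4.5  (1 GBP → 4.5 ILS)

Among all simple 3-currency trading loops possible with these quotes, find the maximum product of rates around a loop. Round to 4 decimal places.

GBP→EUR→NOK→GBP: 1.21 × 10.7 × 0.0747 = 0.96714
EUR→ILS→NOK→EUR: 3.73 × 2.72 × 0.0912 = 0.92528
GBP→ILS→NOK→GBP: 4.5 × 2.72 × 0.0747 = 0.91433
EUR→NOK→ILS→EUR: 10.7 × 0.344 × 0.248 = 0.91284
GBP→ILS→EUR→GBP: 4.5 × 0.248 × 0.8 = 0.89280
Maximum is GBP→EUR→NOK→GBP at 0.9671; no arbitrage — every cycle loses value.

0.9671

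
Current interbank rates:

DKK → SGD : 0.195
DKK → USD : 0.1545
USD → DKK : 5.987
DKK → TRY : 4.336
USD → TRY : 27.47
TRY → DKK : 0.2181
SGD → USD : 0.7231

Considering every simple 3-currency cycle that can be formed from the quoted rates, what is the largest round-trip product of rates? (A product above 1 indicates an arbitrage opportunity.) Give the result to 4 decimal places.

TRY→DKK→USD→TRY: 0.2181 × 0.1545 × 27.47 = 0.92564
SGD→USD→DKK→SGD: 0.7231 × 5.987 × 0.195 = 0.84419
Maximum is TRY→DKK→USD→TRY at 0.9256; no arbitrage — every cycle loses value.

0.9256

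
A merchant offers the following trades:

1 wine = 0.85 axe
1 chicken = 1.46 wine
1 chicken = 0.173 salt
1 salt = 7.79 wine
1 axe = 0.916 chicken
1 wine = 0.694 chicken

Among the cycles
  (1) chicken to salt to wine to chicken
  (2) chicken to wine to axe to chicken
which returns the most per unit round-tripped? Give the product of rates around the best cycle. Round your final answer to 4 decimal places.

(1) 0.173 × 7.79 × 0.694 = 0.93528
(2) 1.46 × 0.85 × 0.916 = 1.13676
Highest is cycle (2) at 1.1368 (>1, arbitrage).

1.1368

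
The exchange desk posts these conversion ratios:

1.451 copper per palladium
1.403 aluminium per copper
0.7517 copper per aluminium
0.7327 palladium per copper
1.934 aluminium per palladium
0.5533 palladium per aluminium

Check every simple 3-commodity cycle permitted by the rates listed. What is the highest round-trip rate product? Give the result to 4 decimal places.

1.1264

palladium→copper→aluminium→palladium: 1.451 × 1.403 × 0.5533 = 1.12638
palladium→aluminium→copper→palladium: 1.934 × 0.7517 × 0.7327 = 1.06519
Maximum is palladium→copper→aluminium→palladium at 1.1264; arbitrage exists.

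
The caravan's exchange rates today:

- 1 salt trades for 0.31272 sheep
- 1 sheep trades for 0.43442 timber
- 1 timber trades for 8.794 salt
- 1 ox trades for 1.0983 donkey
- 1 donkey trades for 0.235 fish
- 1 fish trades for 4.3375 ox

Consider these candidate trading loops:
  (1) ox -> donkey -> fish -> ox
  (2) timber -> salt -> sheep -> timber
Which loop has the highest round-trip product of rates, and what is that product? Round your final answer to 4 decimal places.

(1) 1.0983 × 0.235 × 4.3375 = 1.11951
(2) 8.794 × 0.31272 × 0.43442 = 1.19468
Highest is cycle (2) at 1.1947 (>1, arbitrage).

1.1947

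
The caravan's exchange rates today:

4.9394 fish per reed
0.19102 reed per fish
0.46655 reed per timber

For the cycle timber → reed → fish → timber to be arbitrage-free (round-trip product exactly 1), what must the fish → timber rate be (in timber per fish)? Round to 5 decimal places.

Known legs of the cycle: 0.46655 × 4.9394 = 2.30447707
For no arbitrage the full-cycle product must be 1, so the missing rate is 1 / 2.30447707 ≈ 0.4339379.

0.43394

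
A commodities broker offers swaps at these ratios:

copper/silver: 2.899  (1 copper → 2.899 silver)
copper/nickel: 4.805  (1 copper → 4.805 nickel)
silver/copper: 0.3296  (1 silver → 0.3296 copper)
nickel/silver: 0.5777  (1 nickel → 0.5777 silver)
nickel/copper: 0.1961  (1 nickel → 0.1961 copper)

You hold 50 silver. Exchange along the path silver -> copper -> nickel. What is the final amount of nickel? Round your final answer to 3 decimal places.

79.186

50 silver × 0.3296 = 16.48 copper
16.48 copper × 4.805 = 79.1864 nickel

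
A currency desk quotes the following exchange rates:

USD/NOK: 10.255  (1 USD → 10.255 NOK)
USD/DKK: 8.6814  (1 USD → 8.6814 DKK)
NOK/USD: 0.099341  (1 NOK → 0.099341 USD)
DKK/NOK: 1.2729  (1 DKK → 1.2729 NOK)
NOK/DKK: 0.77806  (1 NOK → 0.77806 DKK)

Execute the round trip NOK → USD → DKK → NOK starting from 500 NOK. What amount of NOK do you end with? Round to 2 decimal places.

548.89

500 NOK × 0.099341 = 49.6705 USD
49.6705 USD × 8.6814 = 431.2094787 DKK
431.2094787 DKK × 1.2729 = 548.88654543723 NOK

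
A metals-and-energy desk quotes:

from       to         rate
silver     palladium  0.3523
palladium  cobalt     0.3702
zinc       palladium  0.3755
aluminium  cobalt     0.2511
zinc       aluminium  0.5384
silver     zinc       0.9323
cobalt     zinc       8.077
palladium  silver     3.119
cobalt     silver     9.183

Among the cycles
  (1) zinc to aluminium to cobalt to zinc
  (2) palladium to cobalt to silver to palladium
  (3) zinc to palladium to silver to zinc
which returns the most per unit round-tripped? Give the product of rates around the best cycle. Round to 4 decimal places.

1.1977

(1) 0.5384 × 0.2511 × 8.077 = 1.09195
(2) 0.3702 × 9.183 × 0.3523 = 1.19766
(3) 0.3755 × 3.119 × 0.9323 = 1.09190
Highest is cycle (2) at 1.1977 (>1, arbitrage).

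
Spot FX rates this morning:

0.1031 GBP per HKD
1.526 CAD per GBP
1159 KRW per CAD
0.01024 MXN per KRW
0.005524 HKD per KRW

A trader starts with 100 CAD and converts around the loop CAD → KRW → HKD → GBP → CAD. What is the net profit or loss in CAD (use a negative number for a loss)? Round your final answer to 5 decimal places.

0.72802

100 CAD × 1159 = 115900 KRW
115900 KRW × 0.005524 = 640.2316 HKD
640.2316 HKD × 0.1031 = 66.00787796 GBP
66.00787796 GBP × 1.526 = 100.72802176696 CAD
Net change: 100.72802176696 − 100 = 0.72802176696 CAD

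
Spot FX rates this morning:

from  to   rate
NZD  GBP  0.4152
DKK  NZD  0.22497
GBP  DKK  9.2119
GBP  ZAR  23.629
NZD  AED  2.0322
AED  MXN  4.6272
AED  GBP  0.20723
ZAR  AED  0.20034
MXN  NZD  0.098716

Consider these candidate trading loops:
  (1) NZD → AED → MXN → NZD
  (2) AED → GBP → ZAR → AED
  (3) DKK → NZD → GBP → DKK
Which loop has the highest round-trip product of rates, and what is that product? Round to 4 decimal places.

(1) 2.0322 × 4.6272 × 0.098716 = 0.92827
(2) 0.20723 × 23.629 × 0.20034 = 0.98099
(3) 0.22497 × 0.4152 × 9.2119 = 0.86046
Highest is cycle (2) at 0.9810 (≤1, no arbitrage).

0.9810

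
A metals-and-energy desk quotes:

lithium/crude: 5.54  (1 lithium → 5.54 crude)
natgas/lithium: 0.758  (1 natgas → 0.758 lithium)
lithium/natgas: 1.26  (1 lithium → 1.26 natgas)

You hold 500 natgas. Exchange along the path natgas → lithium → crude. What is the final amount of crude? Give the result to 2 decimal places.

2099.66

500 natgas × 0.758 = 379 lithium
379 lithium × 5.54 = 2099.66 crude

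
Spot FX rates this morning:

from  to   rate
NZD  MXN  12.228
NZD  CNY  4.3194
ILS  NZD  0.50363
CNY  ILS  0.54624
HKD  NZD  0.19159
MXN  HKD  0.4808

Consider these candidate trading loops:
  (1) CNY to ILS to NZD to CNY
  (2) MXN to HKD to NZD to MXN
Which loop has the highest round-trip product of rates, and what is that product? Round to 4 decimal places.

(1) 0.54624 × 0.50363 × 4.3194 = 1.18828
(2) 0.4808 × 0.19159 × 12.228 = 1.12640
Highest is cycle (1) at 1.1883 (>1, arbitrage).

1.1883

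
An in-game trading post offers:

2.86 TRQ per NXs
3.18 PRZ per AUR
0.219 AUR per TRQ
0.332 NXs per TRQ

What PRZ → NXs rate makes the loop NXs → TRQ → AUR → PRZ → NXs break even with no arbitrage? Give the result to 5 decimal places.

0.50207

Known legs of the cycle: 2.86 × 0.219 × 3.18 = 1.9917612
For no arbitrage the full-cycle product must be 1, so the missing rate is 1 / 1.9917612 ≈ 0.5020682.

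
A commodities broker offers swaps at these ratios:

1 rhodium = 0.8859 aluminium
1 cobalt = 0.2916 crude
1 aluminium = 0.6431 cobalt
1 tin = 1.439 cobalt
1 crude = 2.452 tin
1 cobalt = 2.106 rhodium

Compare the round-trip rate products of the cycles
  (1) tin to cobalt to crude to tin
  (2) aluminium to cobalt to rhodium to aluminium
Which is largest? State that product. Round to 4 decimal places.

(1) 1.439 × 0.2916 × 2.452 = 1.02889
(2) 0.6431 × 2.106 × 0.8859 = 1.19984
Highest is cycle (2) at 1.1998 (>1, arbitrage).

1.1998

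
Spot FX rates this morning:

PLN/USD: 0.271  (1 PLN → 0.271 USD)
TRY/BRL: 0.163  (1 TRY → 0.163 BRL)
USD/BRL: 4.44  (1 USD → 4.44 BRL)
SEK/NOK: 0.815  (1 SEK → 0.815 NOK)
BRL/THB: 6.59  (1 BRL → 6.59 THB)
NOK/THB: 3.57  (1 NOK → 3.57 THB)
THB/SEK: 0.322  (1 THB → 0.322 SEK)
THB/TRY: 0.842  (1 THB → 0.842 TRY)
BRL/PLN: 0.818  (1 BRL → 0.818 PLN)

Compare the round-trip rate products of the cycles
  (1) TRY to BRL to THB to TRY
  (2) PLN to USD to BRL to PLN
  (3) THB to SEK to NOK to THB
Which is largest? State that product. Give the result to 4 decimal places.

(1) 0.163 × 6.59 × 0.842 = 0.90445
(2) 0.271 × 4.44 × 0.818 = 0.98425
(3) 0.322 × 0.815 × 3.57 = 0.93688
Highest is cycle (2) at 0.9843 (≤1, no arbitrage).

0.9843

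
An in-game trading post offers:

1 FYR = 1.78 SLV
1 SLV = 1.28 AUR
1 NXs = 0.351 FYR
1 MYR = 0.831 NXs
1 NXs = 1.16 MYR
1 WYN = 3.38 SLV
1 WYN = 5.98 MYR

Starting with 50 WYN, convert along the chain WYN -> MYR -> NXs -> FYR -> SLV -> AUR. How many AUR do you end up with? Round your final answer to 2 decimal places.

50 WYN × 5.98 = 299 MYR
299 MYR × 0.831 = 248.469 NXs
248.469 NXs × 0.351 = 87.212619 FYR
87.212619 FYR × 1.78 = 155.23846182 SLV
155.23846182 SLV × 1.28 = 198.7052311296 AUR

198.71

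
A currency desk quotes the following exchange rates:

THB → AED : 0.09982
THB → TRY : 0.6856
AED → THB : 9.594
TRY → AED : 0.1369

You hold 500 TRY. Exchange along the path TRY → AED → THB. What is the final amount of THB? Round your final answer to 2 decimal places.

500 TRY × 0.1369 = 68.45 AED
68.45 AED × 9.594 = 656.7093 THB

656.71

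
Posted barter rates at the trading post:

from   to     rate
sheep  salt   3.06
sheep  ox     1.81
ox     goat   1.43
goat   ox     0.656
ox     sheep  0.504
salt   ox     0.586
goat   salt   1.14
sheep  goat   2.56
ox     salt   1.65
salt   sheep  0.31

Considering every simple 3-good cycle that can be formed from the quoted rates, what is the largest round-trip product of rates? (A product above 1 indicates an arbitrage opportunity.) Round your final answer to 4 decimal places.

0.9553

goat→salt→ox→goat: 1.14 × 0.586 × 1.43 = 0.95530
sheep→ox→salt→sheep: 1.81 × 1.65 × 0.31 = 0.92582
sheep→goat→salt→sheep: 2.56 × 1.14 × 0.31 = 0.90470
sheep→salt→ox→sheep: 3.06 × 0.586 × 0.504 = 0.90375
sheep→goat→ox→sheep: 2.56 × 0.656 × 0.504 = 0.84640
Maximum is goat→salt→ox→goat at 0.9553; no arbitrage — every cycle loses value.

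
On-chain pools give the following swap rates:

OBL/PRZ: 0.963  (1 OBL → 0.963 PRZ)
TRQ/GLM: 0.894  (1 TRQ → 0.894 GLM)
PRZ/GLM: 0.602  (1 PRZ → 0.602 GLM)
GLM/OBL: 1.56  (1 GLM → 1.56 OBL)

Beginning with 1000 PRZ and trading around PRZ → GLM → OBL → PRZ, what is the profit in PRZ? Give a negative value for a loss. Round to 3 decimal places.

1000 PRZ × 0.602 = 602 GLM
602 GLM × 1.56 = 939.12 OBL
939.12 OBL × 0.963 = 904.37256 PRZ
Net change: 904.37256 − 1000 = -95.62744 PRZ

-95.627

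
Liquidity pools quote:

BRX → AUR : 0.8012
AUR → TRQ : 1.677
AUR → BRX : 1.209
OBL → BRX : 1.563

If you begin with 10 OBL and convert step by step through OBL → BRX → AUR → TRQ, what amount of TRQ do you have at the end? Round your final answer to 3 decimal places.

10 OBL × 1.563 = 15.63 BRX
15.63 BRX × 0.8012 = 12.522756 AUR
12.522756 AUR × 1.677 = 21.000661812 TRQ

21.001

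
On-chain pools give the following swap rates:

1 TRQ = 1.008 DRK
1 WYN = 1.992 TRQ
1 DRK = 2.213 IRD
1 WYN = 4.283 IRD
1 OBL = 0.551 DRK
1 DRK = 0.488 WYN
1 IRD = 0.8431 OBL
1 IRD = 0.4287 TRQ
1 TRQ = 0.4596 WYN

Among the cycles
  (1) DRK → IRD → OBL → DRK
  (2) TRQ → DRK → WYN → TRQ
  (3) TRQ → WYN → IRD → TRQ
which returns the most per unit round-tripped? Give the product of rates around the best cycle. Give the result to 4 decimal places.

(1) 2.213 × 0.8431 × 0.551 = 1.02804
(2) 1.008 × 0.488 × 1.992 = 0.97987
(3) 0.4596 × 4.283 × 0.4287 = 0.84388
Highest is cycle (1) at 1.0280 (>1, arbitrage).

1.0280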